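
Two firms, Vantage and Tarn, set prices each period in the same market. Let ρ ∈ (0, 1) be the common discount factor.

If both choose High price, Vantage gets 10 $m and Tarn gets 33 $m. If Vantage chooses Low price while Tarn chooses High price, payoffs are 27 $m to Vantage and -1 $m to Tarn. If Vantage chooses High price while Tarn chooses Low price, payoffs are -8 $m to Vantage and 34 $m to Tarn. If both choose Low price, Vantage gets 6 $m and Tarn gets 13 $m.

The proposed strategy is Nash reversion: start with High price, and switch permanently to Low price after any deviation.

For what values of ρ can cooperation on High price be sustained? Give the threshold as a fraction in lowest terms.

For Vantage: deviation gain 27−10 = 17, per-period punishment loss 10−6 = 4. IC gives ρ ≥ 17/21.
For Tarn: gain 1, loss 20 per period, so ρ ≥ 1/21.
The tighter constraint is Vantage's, so cooperation needs ρ ≥ 17/21.

17/21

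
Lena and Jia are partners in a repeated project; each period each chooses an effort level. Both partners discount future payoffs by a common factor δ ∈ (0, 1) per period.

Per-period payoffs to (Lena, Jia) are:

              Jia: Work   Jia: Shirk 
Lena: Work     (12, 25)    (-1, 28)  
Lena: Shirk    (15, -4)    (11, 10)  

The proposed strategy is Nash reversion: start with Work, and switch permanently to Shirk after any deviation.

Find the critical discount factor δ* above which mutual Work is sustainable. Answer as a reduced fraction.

For Lena: deviation gain 15−12 = 3, per-period punishment loss 12−11 = 1. IC gives δ ≥ 3/4.
For Jia: gain 3, loss 15 per period, so δ ≥ 3/18 = 1/6.
The tighter constraint is Lena's, so cooperation needs δ ≥ 3/4.

3/4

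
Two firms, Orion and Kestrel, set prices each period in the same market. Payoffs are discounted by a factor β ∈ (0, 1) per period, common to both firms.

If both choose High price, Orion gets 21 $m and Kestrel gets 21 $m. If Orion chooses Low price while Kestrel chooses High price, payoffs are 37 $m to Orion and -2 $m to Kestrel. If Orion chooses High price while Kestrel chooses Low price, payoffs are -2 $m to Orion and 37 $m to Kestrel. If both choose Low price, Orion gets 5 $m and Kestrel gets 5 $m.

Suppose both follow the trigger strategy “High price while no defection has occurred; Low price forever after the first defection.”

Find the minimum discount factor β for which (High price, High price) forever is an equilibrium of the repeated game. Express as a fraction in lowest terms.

1/2

Under grim trigger the critical discount factor is (T−C)/(T−P) with T = 37, C = 21, P = 5.
β* = (37−21)/(37−5) = 16/32 = 1/2.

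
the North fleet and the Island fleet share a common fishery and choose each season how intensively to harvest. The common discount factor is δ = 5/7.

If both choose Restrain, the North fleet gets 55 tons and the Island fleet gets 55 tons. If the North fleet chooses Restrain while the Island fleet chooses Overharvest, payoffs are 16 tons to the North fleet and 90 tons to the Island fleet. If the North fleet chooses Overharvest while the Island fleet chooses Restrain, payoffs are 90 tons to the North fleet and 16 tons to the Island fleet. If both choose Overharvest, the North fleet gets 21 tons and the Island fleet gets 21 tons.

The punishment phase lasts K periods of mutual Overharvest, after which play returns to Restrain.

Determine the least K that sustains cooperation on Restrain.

Need Σ_{k=1}^{K} δ^k ≥ (90−55)/(55−21) = 1.0294 at δ = 5/7.
At K = 1 the sum is 0.7143 < 1.0294; at K = 2 it is 1.2245 ≥ 1.0294.
So the minimum punishment length is K = 2.

2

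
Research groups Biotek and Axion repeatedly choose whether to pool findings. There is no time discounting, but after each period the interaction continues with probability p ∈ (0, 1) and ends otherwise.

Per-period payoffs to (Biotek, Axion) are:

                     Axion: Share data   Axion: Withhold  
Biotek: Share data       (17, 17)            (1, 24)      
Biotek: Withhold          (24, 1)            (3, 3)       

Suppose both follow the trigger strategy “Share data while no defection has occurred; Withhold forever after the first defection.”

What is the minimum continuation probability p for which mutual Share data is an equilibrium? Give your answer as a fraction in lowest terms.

1/3

With no time discounting, the continuation probability p plays the role of the discount factor.
Grim-trigger IC: 17/(1−p) ≥ 24 + 3p/(1−p) ⇒ p ≥ (24−17)/(24−3) = 1/3.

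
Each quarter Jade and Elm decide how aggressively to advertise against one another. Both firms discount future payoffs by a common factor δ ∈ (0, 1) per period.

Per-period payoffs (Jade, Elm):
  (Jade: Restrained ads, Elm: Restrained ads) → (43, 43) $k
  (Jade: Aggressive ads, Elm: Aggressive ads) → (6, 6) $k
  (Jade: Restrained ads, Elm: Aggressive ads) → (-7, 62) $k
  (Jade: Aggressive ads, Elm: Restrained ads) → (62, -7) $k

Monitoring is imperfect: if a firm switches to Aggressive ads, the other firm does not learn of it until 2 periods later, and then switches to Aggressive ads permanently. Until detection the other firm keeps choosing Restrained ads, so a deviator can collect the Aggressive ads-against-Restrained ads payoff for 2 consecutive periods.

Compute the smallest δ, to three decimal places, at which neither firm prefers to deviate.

0.582

Deviating for the 2 undetected periods gains 62−43 = 19 per period over cooperation, then loses 43−6 = 37 per period forever once punishment starts.
Gain: 19(1 + δ + … + δ^1); loss: 37·δ^2/(1−δ).
No profitable deviation ⇔ 19(1−δ^2) ≤ 37·δ^2, i.e. δ^2 ≥ 19/(19+37) = 19/56.
Hence δ ≥ (19/56)^(1/2) ≈ 0.582.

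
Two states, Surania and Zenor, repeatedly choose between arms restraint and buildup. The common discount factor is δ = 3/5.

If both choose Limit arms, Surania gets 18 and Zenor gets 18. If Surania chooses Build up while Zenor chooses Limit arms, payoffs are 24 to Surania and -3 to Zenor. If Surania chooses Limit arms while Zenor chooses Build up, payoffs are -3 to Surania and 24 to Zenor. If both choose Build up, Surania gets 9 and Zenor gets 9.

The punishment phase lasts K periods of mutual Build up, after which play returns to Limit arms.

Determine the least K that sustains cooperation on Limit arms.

2

No profitable deviation requires (18−9)(δ+…+δ^K) ≥ 24−18, i.e. δ+…+δ^K ≥ 2/3 ≈ 0.6667.
With δ = 3/5, the partial sums are K=1: 0.6000, K=2: 0.9600.
K = 2 is the first length at which the sum reaches 0.6667.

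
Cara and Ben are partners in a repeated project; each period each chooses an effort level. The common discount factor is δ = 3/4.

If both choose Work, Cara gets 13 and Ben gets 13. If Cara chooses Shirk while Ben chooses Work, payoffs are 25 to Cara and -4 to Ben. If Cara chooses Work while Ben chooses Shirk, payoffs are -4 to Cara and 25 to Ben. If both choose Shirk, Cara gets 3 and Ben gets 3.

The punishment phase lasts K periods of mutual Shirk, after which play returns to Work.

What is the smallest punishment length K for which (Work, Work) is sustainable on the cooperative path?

Need Σ_{k=1}^{K} δ^k ≥ (25−13)/(13−3) = 1.2000 at δ = 3/4.
At K = 1 the sum is 0.7500 < 1.2000; at K = 2 it is 1.3125 ≥ 1.2000.
So the minimum punishment length is K = 2.

2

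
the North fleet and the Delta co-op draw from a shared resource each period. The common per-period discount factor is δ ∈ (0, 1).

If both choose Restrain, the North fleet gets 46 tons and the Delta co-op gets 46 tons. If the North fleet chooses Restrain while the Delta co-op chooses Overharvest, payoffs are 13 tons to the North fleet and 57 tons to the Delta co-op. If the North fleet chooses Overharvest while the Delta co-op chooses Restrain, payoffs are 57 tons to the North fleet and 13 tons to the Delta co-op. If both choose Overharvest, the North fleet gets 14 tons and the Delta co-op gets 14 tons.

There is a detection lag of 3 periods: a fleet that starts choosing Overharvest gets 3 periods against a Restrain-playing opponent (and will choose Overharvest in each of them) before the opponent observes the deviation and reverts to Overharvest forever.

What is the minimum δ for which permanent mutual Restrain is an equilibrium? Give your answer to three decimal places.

0.635

The best deviation is to choose Overharvest for all 3 undetected periods, earning 57 each, then 14 forever once detected.
Deviation value: 57(1−δ^3)/(1−δ) + 14δ^3/(1−δ); cooperation value: 46/(1−δ).
IC: 46 ≥ 57(1−δ^3) + 14δ^3 = 57 − 43δ^3.
So δ^3 ≥ 11/43, giving δ ≥ (11/43)^(1/3) ≈ 0.635.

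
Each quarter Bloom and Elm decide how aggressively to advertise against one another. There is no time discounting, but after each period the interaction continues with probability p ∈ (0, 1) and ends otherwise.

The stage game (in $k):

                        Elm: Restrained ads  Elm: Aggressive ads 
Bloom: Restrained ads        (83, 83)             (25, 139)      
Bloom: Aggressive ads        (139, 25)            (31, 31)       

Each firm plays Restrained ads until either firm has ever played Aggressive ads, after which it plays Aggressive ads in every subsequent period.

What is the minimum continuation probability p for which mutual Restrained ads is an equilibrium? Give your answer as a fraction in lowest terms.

Expected cooperation value is 83 + p·83 + p²·83 + … = 83/(1−p); deviation gives 139 + p·31/(1−p).
83 ≥ 139(1−p) + 31p ⇒ 108p ≥ 56 ⇒ p ≥ 56/108 = 14/27.

14/27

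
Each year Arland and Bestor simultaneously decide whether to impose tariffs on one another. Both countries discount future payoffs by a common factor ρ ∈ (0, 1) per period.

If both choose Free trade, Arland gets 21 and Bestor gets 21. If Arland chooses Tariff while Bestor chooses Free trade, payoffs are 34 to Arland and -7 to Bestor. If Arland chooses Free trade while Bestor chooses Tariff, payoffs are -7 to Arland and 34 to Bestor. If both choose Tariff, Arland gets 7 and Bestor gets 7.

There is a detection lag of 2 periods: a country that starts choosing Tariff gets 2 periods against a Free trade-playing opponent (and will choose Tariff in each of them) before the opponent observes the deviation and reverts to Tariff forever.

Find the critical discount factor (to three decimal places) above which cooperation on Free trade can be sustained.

0.694

Deviating for the 2 undetected periods gains 34−21 = 13 per period over cooperation, then loses 21−7 = 14 per period forever once punishment starts.
Gain: 13(1 + ρ + … + ρ^1); loss: 14·ρ^2/(1−ρ).
No profitable deviation ⇔ 13(1−ρ^2) ≤ 14·ρ^2, i.e. ρ^2 ≥ 13/(13+14) = 13/27.
Hence ρ ≥ (13/27)^(1/2) ≈ 0.694.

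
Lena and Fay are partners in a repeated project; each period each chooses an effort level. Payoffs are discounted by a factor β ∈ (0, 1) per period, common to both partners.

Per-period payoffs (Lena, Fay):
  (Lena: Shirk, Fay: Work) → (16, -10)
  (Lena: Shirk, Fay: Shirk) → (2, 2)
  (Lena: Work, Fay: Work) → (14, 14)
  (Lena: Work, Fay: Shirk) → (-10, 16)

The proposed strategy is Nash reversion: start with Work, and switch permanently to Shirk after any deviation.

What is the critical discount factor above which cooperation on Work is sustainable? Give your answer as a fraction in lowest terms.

One-period gain from deviating is 16 − 14 = 2. The loss is 14 − 2 = 12 in every subsequent period, with present value 12·β/(1−β).
Deviation is unprofitable when 12·β/(1−β) ≥ 2, i.e. β/(1−β) ≥ 1/6.
Equivalently β ≥ 2/(2+12) = 1/7.

1/7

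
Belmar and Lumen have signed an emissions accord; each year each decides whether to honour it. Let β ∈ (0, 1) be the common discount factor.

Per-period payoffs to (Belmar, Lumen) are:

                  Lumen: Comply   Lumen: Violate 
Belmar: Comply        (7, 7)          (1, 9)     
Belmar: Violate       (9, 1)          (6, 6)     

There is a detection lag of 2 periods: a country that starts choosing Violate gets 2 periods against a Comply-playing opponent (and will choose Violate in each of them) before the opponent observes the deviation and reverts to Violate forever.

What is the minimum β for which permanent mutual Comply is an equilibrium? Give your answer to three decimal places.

0.816

Deviating for the 2 undetected periods gains 9−7 = 2 per period over cooperation, then loses 7−6 = 1 per period forever once punishment starts.
Gain: 2(1 + β + … + β^1); loss: 1·β^2/(1−β).
No profitable deviation ⇔ 2(1−β^2) ≤ 1·β^2, i.e. β^2 ≥ 2/(2+1) = 2/3.
Hence β ≥ (2/3)^(1/2) ≈ 0.816.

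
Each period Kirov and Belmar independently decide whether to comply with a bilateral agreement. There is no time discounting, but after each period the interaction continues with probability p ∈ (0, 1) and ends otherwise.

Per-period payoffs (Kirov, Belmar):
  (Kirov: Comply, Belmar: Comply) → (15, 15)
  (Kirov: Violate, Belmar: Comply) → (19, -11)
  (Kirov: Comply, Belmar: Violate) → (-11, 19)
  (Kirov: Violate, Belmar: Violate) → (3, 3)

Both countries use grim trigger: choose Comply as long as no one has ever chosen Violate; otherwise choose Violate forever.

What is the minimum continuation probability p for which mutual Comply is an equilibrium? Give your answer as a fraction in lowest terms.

1/4

With no time discounting, the continuation probability p plays the role of the discount factor.
Grim-trigger IC: 15/(1−p) ≥ 19 + 3p/(1−p) ⇒ p ≥ (19−15)/(19−3) = 1/4.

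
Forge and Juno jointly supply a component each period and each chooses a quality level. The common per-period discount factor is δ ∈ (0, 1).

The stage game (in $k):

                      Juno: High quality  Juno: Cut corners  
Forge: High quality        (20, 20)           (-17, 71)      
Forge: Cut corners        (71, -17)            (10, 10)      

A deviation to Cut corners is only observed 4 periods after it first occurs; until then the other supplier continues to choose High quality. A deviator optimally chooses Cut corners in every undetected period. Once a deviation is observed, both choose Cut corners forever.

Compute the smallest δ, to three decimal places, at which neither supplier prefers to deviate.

The best deviation is to choose Cut corners for all 4 undetected periods, earning 71 each, then 10 forever once detected.
Deviation value: 71(1−δ^4)/(1−δ) + 10δ^4/(1−δ); cooperation value: 20/(1−δ).
IC: 20 ≥ 71(1−δ^4) + 10δ^4 = 71 − 61δ^4.
So δ^4 ≥ 51/61, giving δ ≥ (51/61)^(1/4) ≈ 0.956.

0.956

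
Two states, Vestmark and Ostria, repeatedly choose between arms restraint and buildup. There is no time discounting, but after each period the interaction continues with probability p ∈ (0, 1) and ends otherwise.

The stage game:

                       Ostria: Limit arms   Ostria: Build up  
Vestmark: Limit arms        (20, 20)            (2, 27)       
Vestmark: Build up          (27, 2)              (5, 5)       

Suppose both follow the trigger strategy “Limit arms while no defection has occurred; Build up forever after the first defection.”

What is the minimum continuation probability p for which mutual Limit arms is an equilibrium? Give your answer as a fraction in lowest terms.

7/22

Expected cooperation value is 20 + p·20 + p²·20 + … = 20/(1−p); deviation gives 27 + p·5/(1−p).
20 ≥ 27(1−p) + 5p ⇒ 22p ≥ 7 ⇒ p ≥ 7/22.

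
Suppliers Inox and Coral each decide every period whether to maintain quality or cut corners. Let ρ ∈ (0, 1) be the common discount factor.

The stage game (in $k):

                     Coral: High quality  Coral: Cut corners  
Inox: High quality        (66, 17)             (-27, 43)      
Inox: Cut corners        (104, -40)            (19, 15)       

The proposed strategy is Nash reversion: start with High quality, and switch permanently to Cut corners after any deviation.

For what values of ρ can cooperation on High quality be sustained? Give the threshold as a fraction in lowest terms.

13/14

Inox's threshold: (104−66)/(104−19) = 38/85.
Coral's threshold: (43−17)/(43−15) = 13/14.
38/85 < 13/14, so Coral binds and ρ* = 13/14.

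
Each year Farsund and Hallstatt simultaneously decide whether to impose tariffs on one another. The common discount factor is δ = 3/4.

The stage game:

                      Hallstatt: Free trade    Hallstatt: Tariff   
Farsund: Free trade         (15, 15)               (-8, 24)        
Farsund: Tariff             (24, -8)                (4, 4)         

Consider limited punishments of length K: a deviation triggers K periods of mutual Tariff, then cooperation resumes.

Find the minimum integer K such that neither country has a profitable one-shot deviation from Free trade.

No profitable deviation requires (15−4)(δ+…+δ^K) ≥ 24−15, i.e. δ+…+δ^K ≥ 9/11 ≈ 0.8182.
With δ = 3/4, the partial sums are K=1: 0.7500, K=2: 1.3125.
K = 2 is the first length at which the sum reaches 0.8182.

2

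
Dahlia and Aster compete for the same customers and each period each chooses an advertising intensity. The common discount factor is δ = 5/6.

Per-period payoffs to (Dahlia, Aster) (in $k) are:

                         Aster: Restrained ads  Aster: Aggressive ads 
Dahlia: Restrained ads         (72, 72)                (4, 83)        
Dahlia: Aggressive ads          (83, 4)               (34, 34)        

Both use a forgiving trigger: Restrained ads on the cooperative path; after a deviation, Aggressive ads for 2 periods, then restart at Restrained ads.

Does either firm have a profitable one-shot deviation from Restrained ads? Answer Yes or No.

IC: δ+…+δ^2 ≥ (83−72)/(72−34) = 11/38.
At δ = 5/6: partial sum = 1.5278 ≥ 0.2895. Cooperation sustainable.

No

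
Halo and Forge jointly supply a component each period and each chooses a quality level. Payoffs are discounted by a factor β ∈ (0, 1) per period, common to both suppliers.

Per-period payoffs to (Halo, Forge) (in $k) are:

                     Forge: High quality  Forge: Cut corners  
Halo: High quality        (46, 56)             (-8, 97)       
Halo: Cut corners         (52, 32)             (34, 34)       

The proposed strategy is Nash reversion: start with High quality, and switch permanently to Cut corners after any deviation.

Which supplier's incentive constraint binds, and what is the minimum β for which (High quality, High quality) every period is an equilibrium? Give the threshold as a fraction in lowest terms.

Forge; β ≥ 41/63

Halo's threshold: (52−46)/(52−34) = 1/3.
Forge's threshold: (97−56)/(97−34) = 41/63.
1/3 < 41/63, so Forge binds and β* = 41/63.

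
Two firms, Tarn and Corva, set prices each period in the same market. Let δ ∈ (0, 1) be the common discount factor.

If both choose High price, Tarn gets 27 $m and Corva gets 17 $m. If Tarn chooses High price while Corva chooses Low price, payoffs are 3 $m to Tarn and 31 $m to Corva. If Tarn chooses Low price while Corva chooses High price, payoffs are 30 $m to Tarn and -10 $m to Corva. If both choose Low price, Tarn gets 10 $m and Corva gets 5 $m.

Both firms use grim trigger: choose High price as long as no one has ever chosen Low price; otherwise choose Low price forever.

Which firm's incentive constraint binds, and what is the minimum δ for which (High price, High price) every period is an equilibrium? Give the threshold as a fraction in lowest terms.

For Tarn: deviation gain 30−27 = 3, per-period punishment loss 27−10 = 17. IC gives δ ≥ 3/20.
For Corva: gain 14, loss 12 per period, so δ ≥ 14/26 = 7/13.
The tighter constraint is Corva's, so cooperation needs δ ≥ 7/13.

Corva; δ ≥ 7/13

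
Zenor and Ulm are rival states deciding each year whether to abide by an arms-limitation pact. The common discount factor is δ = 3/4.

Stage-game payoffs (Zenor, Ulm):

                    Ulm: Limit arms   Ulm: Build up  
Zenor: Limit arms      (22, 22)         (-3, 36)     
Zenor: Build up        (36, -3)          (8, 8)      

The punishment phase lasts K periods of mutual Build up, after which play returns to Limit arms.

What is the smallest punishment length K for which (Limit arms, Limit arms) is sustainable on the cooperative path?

Need Σ_{k=1}^{K} δ^k ≥ (36−22)/(22−8) = 1.0000 at δ = 3/4.
At K = 1 the sum is 0.7500 < 1.0000; at K = 2 it is 1.3125 ≥ 1.0000.
So the minimum punishment length is K = 2.

2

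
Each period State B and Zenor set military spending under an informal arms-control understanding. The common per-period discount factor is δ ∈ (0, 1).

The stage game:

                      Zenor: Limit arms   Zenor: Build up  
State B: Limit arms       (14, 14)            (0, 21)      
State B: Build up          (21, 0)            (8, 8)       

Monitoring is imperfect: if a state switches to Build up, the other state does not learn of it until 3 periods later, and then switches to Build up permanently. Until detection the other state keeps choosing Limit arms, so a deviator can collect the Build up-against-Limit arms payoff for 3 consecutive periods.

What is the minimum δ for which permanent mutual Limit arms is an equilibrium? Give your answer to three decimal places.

0.814

A deviator earns 21 for 3 periods, then 8 forever; cooperating earns 14 forever. Multiplying the IC by (1−δ):
14 ≥ 21(1−δ^3) + 8δ^3, so 13·δ^3 ≥ 7 and δ^3 ≥ 7/13.
δ ≥ (7/13)^(1/3) ≈ 0.814.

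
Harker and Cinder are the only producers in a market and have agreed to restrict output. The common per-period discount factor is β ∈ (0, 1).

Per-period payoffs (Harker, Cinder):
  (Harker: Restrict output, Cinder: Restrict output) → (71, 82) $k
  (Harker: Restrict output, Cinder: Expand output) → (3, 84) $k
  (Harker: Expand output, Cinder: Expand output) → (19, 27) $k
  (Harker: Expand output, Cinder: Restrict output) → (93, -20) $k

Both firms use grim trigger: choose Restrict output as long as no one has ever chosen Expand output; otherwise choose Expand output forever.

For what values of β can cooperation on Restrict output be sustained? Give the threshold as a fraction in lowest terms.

Harker's threshold: (93−71)/(93−19) = 11/37.
Cinder's threshold: (84−82)/(84−27) = 2/57.
11/37 > 2/57, so Harker binds and β* = 11/37.

11/37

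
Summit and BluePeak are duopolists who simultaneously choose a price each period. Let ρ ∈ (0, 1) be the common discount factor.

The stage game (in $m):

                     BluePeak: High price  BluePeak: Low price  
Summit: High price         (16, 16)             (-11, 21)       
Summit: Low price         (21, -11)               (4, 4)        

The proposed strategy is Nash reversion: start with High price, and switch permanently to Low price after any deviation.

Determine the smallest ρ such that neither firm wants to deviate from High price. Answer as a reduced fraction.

5/17

One-period gain from deviating is 21 − 16 = 5. The loss is 16 − 4 = 12 in every subsequent period, with present value 12·ρ/(1−ρ).
Deviation is unprofitable when 12·ρ/(1−ρ) ≥ 5, i.e. ρ/(1−ρ) ≥ 5/12.
Equivalently ρ ≥ 5/(5+12) = 5/17.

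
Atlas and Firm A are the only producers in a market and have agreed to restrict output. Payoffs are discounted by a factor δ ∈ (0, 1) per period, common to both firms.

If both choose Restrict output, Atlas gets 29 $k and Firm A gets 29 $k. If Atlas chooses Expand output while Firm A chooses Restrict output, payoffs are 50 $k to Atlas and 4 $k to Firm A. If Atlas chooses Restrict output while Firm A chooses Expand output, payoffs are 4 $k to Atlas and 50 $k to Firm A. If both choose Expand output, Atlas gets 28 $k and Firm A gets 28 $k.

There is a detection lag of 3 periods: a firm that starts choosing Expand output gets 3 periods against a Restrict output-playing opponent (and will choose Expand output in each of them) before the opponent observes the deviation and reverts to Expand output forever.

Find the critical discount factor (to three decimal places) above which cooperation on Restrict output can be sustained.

0.985

A deviator earns 50 for 3 periods, then 28 forever; cooperating earns 29 forever. Multiplying the IC by (1−δ):
29 ≥ 50(1−δ^3) + 28δ^3, so 22·δ^3 ≥ 21 and δ^3 ≥ 21/22.
δ ≥ (21/22)^(1/3) ≈ 0.985.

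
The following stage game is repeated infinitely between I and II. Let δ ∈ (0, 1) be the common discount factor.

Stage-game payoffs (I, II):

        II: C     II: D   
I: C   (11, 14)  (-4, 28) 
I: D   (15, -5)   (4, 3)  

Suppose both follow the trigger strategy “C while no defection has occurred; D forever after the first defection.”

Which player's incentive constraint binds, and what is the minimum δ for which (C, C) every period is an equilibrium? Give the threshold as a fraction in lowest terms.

I's threshold: (15−11)/(15−4) = 4/11.
II's threshold: (28−14)/(28−3) = 14/25.
4/11 < 14/25, so II binds and δ* = 14/25.

II; δ ≥ 14/25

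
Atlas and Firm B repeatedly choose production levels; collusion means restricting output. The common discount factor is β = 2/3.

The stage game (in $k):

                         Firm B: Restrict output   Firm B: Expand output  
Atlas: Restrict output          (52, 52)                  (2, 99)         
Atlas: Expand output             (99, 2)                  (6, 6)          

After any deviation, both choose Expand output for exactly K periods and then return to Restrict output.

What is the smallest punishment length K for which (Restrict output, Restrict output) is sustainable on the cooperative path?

Need Σ_{k=1}^{K} β^k ≥ (99−52)/(52−6) = 1.0217 at β = 2/3.
At K = 1 the sum is 0.6667 < 1.0217; at K = 2 it is 1.1111 ≥ 1.0217.
So the minimum punishment length is K = 2.

2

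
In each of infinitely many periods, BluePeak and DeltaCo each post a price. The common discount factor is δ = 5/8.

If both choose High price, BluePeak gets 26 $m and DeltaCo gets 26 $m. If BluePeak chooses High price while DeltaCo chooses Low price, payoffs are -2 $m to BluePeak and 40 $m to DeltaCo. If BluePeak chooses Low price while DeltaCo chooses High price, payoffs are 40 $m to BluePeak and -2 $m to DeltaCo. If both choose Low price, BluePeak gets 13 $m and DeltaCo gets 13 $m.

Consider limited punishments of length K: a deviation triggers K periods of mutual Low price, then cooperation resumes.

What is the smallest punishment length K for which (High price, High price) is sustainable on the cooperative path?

3

IC: δ(1−δ^K)/(1−δ) ≥ (40−26)/(26−13) = 14/13.
With δ = 5/8: need 1 − δ^K ≥ 14/13·(1−5/8)/(5/8), i.e. δ^K ≤ 0.3538.
Since (5/8)^2 = 0.3906 and (5/8)^3 = 0.2441, the smallest such K is 3.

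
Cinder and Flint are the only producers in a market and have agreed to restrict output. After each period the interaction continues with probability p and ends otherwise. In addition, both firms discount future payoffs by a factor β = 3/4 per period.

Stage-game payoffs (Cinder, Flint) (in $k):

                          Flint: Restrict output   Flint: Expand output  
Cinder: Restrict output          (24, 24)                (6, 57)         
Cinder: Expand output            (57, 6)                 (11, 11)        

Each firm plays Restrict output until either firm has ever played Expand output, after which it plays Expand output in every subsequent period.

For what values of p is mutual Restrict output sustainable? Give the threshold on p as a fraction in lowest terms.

22/23

With continuation probability p and discount β, the effective per-period discount factor is βp.
Grim-trigger IC: βp ≥ (57−24)/(57−11) = 33/46.
So p ≥ (33/46)/(3/4) = 22/23.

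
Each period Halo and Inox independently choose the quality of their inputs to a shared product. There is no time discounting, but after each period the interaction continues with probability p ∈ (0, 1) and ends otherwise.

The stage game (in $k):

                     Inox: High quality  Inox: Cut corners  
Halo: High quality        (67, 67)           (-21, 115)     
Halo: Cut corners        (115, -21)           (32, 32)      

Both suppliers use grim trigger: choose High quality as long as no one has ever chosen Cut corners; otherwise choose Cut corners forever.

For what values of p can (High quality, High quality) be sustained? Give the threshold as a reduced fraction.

48/83

With no time discounting, the continuation probability p plays the role of the discount factor.
Grim-trigger IC: 67/(1−p) ≥ 115 + 32p/(1−p) ⇒ p ≥ (115−67)/(115−32) = 48/83.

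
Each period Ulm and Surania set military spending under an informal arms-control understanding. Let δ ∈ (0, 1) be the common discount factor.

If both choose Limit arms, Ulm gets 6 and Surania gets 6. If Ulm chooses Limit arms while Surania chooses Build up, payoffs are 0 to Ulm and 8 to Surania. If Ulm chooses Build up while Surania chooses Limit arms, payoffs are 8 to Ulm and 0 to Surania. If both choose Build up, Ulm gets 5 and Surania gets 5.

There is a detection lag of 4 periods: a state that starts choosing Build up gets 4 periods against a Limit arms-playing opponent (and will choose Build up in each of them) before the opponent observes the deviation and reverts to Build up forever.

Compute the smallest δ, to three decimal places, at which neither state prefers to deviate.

The best deviation is to choose Build up for all 4 undetected periods, earning 8 each, then 5 forever once detected.
Deviation value: 8(1−δ^4)/(1−δ) + 5δ^4/(1−δ); cooperation value: 6/(1−δ).
IC: 6 ≥ 8(1−δ^4) + 5δ^4 = 8 − 3δ^4.
So δ^4 ≥ 2/3, giving δ ≥ (2/3)^(1/4) ≈ 0.904.

0.904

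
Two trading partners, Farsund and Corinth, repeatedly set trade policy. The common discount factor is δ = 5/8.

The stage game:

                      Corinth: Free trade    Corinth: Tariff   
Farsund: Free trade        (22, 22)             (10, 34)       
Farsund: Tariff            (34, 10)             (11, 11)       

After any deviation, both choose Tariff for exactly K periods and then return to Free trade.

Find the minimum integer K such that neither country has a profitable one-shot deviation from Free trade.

3

IC: δ(1−δ^K)/(1−δ) ≥ (34−22)/(22−11) = 12/11.
With δ = 5/8: need 1 − δ^K ≥ 12/11·(1−5/8)/(5/8), i.e. δ^K ≤ 0.3455.
Since (5/8)^2 = 0.3906 and (5/8)^3 = 0.2441, the smallest such K is 3.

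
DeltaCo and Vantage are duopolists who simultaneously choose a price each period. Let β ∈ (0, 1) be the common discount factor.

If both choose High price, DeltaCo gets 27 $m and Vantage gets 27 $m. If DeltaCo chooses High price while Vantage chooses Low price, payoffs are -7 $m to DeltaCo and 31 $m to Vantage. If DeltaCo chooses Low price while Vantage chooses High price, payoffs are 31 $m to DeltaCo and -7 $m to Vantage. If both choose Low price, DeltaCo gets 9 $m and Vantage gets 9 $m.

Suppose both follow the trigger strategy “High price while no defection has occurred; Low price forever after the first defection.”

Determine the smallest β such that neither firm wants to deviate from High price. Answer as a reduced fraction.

2/11

One-period gain from deviating is 31 − 27 = 4. The loss is 27 − 9 = 18 in every subsequent period, with present value 18·β/(1−β).
Deviation is unprofitable when 18·β/(1−β) ≥ 4, i.e. β/(1−β) ≥ 2/9.
Equivalently β ≥ 4/(4+18) = 2/11.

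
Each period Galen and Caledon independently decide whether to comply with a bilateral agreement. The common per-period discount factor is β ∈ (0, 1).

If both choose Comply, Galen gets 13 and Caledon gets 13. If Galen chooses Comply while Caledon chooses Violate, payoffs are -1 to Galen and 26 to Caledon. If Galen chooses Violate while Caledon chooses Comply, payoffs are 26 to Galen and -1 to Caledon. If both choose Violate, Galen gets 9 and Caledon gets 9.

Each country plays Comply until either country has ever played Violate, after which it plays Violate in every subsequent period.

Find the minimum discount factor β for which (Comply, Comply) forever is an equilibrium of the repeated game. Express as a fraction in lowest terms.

13/17

One-period gain from deviating is 26 − 13 = 13. The loss is 13 − 9 = 4 in every subsequent period, with present value 4·β/(1−β).
Deviation is unprofitable when 4·β/(1−β) ≥ 13, i.e. β/(1−β) ≥ 13/4.
Equivalently β ≥ 13/(13+4) = 13/17.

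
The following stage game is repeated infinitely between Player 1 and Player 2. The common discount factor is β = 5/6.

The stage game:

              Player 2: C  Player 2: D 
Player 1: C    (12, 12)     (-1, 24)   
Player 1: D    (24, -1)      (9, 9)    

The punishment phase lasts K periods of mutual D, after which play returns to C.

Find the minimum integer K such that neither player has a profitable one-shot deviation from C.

Need Σ_{k=1}^{K} β^k ≥ (24−12)/(12−9) = 4.0000 at β = 5/6.
At K = 8 the sum is 3.8372 < 4.0000; at K = 9 it is 4.0310 ≥ 4.0000.
So the minimum punishment length is K = 9.

9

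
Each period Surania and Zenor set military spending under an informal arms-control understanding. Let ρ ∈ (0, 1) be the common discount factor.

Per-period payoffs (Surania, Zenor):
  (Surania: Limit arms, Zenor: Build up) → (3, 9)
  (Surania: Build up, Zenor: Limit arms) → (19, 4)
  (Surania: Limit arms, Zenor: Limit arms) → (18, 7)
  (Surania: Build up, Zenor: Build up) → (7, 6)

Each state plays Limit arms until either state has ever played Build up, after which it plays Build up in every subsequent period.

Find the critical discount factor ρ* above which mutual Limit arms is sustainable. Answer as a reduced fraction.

2/3

Surania: cooperation gives 18 each period; deviation gives 19 once then 7 forever.
  18/(1−ρ) ≥ 19 + 7ρ/(1−ρ) ⇒ ρ ≥ 1/12.
Zenor: cooperation gives 7 each period; deviation gives 9 once then 6 forever.
  ρ ≥ 2/3.
Both must hold, so the binding constraint is Zenor's: ρ ≥ 2/3.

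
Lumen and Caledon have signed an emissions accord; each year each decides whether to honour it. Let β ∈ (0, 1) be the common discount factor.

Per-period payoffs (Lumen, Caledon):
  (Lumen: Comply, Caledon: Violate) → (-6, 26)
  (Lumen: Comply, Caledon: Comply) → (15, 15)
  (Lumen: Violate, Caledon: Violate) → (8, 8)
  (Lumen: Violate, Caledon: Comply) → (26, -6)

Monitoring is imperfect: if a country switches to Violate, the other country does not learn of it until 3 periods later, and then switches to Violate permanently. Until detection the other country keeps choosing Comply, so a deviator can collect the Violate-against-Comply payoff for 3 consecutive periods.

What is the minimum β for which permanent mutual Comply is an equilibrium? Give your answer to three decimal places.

0.849

The best deviation is to choose Violate for all 3 undetected periods, earning 26 each, then 8 forever once detected.
Deviation value: 26(1−β^3)/(1−β) + 8β^3/(1−β); cooperation value: 15/(1−β).
IC: 15 ≥ 26(1−β^3) + 8β^3 = 26 − 18β^3.
So β^3 ≥ 11/18, giving β ≥ (11/18)^(1/3) ≈ 0.849.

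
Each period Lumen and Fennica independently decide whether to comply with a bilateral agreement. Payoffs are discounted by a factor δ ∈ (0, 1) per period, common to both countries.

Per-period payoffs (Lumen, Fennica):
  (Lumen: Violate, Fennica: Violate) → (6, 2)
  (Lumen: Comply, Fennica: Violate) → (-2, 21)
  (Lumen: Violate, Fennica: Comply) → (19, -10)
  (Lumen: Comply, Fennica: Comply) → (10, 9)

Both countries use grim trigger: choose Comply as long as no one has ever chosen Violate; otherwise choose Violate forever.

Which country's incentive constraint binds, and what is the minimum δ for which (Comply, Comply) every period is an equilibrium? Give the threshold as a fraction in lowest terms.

Lumen: cooperation gives 10 each period; deviation gives 19 once then 6 forever.
  10/(1−δ) ≥ 19 + 6δ/(1−δ) ⇒ δ ≥ 9/13.
Fennica: cooperation gives 9 each period; deviation gives 21 once then 2 forever.
  δ ≥ 12/19.
Both must hold, so the binding constraint is Lumen's: δ ≥ 9/13.

Lumen; δ ≥ 9/13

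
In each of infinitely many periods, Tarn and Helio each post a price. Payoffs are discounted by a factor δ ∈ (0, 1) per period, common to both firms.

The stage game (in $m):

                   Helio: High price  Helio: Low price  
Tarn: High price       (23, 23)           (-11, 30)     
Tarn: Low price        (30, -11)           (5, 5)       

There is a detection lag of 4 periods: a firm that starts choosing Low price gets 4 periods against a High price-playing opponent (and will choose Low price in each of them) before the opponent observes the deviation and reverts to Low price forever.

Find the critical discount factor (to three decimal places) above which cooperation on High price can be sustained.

0.727

The best deviation is to choose Low price for all 4 undetected periods, earning 30 each, then 5 forever once detected.
Deviation value: 30(1−δ^4)/(1−δ) + 5δ^4/(1−δ); cooperation value: 23/(1−δ).
IC: 23 ≥ 30(1−δ^4) + 5δ^4 = 30 − 25δ^4.
So δ^4 ≥ 7/25, giving δ ≥ (7/25)^(1/4) ≈ 0.727.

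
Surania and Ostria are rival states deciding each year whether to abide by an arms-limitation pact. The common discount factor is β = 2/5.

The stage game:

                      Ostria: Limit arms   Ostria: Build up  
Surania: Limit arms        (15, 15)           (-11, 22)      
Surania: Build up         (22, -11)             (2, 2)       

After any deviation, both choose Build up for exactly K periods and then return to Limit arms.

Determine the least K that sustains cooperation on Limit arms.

2

IC: β(1−β^K)/(1−β) ≥ (22−15)/(15−2) = 7/13.
With β = 2/5: need 1 − β^K ≥ 7/13·(1−2/5)/(2/5), i.e. β^K ≤ 0.1923.
Since (2/5)^1 = 0.4000 and (2/5)^2 = 0.1600, the smallest such K is 2.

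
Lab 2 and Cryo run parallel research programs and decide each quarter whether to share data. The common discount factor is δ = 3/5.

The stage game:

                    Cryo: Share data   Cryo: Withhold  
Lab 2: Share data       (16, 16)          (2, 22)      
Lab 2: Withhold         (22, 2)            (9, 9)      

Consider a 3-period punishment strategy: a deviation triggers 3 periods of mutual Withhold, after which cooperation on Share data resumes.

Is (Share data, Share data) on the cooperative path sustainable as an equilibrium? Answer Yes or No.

A one-shot deviation gives 22 now, then 9 for 3 periods, then back to 16.
Gain from deviating: (22−16) today; loss: (16−9) in each of the next 3 periods.
No-deviation condition: (16−9)(δ+…+δ^3) ≥ 22−16, i.e. δ+…+δ^3 ≥ 6/7.
At δ = 3/5: δ+…+δ^3 = 1.1760 ≥ 0.8571.
So cooperation is sustainable.

Yes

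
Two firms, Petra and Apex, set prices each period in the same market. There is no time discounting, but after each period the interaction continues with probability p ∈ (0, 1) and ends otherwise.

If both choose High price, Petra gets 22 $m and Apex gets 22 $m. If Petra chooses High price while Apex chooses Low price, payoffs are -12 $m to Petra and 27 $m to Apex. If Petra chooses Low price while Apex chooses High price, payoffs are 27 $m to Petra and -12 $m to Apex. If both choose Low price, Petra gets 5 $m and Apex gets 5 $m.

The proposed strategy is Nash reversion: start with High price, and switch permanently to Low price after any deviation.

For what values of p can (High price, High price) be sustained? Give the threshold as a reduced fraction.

Expected cooperation value is 22 + p·22 + p²·22 + … = 22/(1−p); deviation gives 27 + p·5/(1−p).
22 ≥ 27(1−p) + 5p ⇒ 22p ≥ 5 ⇒ p ≥ 5/22.

5/22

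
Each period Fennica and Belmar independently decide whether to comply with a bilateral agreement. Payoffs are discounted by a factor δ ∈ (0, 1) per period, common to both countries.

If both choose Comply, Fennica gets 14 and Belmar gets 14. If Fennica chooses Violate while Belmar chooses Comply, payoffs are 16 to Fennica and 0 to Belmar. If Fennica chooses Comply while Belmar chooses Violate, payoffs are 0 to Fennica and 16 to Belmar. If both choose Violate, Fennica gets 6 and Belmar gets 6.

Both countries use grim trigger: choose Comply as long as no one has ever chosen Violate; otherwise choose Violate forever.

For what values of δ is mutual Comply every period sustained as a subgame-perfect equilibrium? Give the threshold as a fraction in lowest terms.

Cooperation forever yields 14 each period: 14/(1−δ).
Deviating yields 16 once, then 6 forever: 16 + 6δ/(1−δ).
No profitable deviation requires 14/(1−δ) ≥ 16 + 6δ/(1−δ).
Multiplying by (1−δ): 14 ≥ 16(1−δ) + 6δ = 16 − 10δ.
So 10δ ≥ 2, i.e. δ ≥ 2/10 = 1/5.

1/5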